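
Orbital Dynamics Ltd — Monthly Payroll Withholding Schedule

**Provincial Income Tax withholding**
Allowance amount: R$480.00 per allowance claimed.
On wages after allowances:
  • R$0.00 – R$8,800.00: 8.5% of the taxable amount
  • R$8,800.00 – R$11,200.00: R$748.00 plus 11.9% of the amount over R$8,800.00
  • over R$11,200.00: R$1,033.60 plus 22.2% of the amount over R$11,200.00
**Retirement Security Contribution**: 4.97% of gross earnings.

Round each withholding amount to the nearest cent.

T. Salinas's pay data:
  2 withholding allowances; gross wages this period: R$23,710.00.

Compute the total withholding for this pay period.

Provincial Income Tax: taxable = R$23,710.00 − 2×R$480.00 = R$22,750.00
  R$1,033.60 + 22.2% × (R$22,750.00 − R$11,200.00) = R$1,033.60 + 22.2% × R$11,550.00 = R$3,597.70
Retirement Security Contribution: 4.97% × R$23,710.00 = R$1,178.39
Total: R$3,597.70 + R$1,178.39 = R$4,776.09

R$4,776.09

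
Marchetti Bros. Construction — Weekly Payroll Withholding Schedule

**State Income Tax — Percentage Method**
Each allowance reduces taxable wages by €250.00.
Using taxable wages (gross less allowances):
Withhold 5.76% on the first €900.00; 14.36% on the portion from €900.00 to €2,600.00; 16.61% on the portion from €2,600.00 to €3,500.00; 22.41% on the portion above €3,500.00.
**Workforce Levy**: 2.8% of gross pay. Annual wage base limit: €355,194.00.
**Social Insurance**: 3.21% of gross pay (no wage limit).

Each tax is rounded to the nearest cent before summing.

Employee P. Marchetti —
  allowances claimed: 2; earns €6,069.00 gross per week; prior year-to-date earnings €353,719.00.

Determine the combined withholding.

State Income Tax: taxable = €6,069.00 − 2×€250.00 = €5,569.00
  €445.45 + 22.41% × (€5,569.00 − €3,500.00) = €445.45 + 22.41% × €2,069.00 = €909.11
Workforce Levy: cap €355,194.00 − YTD €353,719.00 = €1,475.00 subject; 2.8% × €1,475.00 = €41.30
Social Insurance: 3.21% × €6,069.00 = €194.81
Total: €909.11 + €41.30 + €194.81 = €1,145.22

€1,145.22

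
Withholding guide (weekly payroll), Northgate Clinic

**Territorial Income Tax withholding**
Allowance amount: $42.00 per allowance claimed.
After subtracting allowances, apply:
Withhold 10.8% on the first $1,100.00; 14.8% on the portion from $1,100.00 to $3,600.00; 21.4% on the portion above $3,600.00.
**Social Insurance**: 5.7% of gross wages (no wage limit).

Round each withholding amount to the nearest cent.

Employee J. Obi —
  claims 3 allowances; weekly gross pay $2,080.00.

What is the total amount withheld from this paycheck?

Territorial Income Tax: taxable = $2,080.00 − 3×$42.00 = $1,954.00
  $118.80 + 14.8% × ($1,954.00 − $1,100.00) = $118.80 + 14.8% × $854.00 = $245.19
Social Insurance: 5.7% × $2,080.00 = $118.56
Total: $245.19 + $118.56 = $363.75

$363.75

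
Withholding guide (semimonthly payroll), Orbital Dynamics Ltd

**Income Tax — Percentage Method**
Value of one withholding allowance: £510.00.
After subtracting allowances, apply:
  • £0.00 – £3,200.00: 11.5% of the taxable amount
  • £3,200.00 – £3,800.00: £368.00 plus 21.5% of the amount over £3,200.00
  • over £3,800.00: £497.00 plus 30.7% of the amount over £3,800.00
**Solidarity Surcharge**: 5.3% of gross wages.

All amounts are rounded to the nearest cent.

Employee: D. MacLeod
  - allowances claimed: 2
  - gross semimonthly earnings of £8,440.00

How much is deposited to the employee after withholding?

£6,384.34

Income Tax: taxable = £8,440.00 − 2×£510.00 = £7,420.00
  £497.00 + 30.7% × (£7,420.00 − £3,800.00) = £497.00 + 30.7% × £3,620.00 = £1,608.34
Solidarity Surcharge: 5.3% × £8,440.00 = £447.32
Total withheld: £1,608.34 + £447.32 = £2,055.66
Net pay: £8,440.00 − £2,055.66 = £6,384.34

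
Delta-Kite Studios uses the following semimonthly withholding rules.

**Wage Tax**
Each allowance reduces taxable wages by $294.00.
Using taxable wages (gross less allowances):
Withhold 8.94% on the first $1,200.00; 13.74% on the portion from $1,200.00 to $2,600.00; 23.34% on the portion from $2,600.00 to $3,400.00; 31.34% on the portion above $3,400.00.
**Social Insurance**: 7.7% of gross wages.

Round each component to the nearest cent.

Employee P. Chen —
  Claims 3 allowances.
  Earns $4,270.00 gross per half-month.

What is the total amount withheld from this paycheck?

Wage Tax: taxable = $4,270.00 − 3×$294.00 = $3,388.00
  $299.64 + 23.34% × ($3,388.00 − $2,600.00) = $299.64 + 23.34% × $788.00 = $483.56
Social Insurance: 7.7% × $4,270.00 = $328.79
Total: $483.56 + $328.79 = $812.35

$812.35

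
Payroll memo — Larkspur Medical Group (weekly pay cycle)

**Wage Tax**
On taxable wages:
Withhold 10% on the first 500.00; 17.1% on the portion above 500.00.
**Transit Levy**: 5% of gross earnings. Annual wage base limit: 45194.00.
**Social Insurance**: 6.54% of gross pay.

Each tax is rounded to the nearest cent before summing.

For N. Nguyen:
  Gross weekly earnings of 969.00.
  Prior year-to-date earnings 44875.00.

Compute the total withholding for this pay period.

209.52

Wage Tax: taxable = 969.00
  50.00 + 17.1% × (969.00 − 500.00) = 50.00 + 17.1% × 469.00 = 130.20
Transit Levy: cap 45194.00 − YTD 44875.00 = 319.00 subject; 5% × 319.00 = 15.95
Social Insurance: 6.54% × 969.00 = 63.37
Total: 130.20 + 15.95 + 63.37 = 209.52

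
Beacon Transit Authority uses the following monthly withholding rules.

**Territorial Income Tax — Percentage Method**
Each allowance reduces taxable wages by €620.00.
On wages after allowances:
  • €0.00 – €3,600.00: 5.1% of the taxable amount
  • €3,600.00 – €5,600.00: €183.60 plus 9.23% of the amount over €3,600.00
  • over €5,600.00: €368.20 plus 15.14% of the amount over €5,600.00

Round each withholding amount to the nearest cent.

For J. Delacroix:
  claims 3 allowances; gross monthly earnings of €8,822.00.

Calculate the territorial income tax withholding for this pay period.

Territorial Income Tax: taxable = €8,822.00 − 3×€620.00 = €6,962.00
  €368.20 + 15.14% × (€6,962.00 − €5,600.00) = €368.20 + 15.14% × €1,362.00 = €574.41

€574.41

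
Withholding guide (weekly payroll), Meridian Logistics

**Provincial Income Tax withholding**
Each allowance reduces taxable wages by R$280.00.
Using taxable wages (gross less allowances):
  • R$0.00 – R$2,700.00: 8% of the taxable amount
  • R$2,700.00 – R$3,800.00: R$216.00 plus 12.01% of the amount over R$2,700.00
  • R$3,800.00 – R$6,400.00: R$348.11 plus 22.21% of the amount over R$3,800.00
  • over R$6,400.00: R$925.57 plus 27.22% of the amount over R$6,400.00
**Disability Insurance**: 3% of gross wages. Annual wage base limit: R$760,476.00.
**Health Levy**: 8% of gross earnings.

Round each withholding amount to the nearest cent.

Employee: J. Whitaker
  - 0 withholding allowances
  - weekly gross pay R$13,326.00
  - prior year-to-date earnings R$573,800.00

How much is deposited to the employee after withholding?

R$9,049.31

Provincial Income Tax: taxable = R$13,326.00
  R$925.57 + 27.22% × (R$13,326.00 − R$6,400.00) = R$925.57 + 27.22% × R$6,926.00 = R$2,810.83
Disability Insurance: 3% × R$13,326.00 = R$399.78
Health Levy: 8% × R$13,326.00 = R$1,066.08
Total withheld: R$2,810.83 + R$399.78 + R$1,066.08 = R$4,276.69
Net pay: R$13,326.00 − R$4,276.69 = R$9,049.31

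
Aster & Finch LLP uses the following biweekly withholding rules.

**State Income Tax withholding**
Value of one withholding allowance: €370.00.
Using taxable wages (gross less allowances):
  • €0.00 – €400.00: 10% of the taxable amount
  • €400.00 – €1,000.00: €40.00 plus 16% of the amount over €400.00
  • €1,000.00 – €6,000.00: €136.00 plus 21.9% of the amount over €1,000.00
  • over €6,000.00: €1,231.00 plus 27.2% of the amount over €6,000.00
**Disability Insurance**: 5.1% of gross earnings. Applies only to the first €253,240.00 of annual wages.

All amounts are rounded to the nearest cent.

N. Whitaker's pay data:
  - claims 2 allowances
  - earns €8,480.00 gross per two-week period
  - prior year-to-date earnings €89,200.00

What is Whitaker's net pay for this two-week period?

€6,343.24

State Income Tax: taxable = €8,480.00 − 2×€370.00 = €7,740.00
  €1,231.00 + 27.2% × (€7,740.00 − €6,000.00) = €1,231.00 + 27.2% × €1,740.00 = €1,704.28
Disability Insurance: 5.1% × €8,480.00 = €432.48
Total withheld: €1,704.28 + €432.48 = €2,136.76
Net pay: €8,480.00 − €2,136.76 = €6,343.24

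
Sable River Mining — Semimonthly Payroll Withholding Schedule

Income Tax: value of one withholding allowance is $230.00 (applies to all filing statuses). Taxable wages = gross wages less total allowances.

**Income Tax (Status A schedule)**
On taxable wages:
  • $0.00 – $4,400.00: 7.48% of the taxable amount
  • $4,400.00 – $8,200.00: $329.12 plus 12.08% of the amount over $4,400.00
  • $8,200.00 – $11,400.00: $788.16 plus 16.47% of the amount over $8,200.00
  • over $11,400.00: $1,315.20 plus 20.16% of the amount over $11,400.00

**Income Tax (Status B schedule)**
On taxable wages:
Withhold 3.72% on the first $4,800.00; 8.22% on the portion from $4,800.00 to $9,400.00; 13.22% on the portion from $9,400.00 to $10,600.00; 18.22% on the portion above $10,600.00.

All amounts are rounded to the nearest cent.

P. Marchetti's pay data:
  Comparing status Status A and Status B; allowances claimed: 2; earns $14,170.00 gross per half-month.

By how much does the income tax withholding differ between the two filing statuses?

Income Tax (Status A): taxable = $14,170.00 − 2×$230.00 = $13,710.00
  $1,315.20 + 20.16% × ($13,710.00 − $11,400.00) = $1,315.20 + 20.16% × $2,310.00 = $1,780.90
Income Tax (Status B): taxable = $14,170.00 − 2×$230.00 = $13,710.00
  $715.32 + 18.22% × ($13,710.00 − $10,600.00) = $715.32 + 18.22% × $3,110.00 = $1,281.96
Difference: |$1,780.90 − $1,281.96| = $498.94 (higher under Status A)

$498.94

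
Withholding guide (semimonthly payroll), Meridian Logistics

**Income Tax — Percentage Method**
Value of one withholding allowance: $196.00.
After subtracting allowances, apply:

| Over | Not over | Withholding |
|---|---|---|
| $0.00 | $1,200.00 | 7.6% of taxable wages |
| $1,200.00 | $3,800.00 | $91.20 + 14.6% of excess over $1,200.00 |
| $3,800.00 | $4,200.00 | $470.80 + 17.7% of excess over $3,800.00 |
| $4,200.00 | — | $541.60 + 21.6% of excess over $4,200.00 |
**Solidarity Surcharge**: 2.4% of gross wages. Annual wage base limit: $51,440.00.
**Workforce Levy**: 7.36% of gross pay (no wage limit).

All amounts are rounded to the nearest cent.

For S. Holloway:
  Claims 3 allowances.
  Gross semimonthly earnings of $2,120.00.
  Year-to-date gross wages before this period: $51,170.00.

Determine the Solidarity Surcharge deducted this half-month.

$6.48

Solidarity Surcharge: cap $51,440.00 − YTD $51,170.00 = $270.00 subject; 2.4% × $270.00 = $6.48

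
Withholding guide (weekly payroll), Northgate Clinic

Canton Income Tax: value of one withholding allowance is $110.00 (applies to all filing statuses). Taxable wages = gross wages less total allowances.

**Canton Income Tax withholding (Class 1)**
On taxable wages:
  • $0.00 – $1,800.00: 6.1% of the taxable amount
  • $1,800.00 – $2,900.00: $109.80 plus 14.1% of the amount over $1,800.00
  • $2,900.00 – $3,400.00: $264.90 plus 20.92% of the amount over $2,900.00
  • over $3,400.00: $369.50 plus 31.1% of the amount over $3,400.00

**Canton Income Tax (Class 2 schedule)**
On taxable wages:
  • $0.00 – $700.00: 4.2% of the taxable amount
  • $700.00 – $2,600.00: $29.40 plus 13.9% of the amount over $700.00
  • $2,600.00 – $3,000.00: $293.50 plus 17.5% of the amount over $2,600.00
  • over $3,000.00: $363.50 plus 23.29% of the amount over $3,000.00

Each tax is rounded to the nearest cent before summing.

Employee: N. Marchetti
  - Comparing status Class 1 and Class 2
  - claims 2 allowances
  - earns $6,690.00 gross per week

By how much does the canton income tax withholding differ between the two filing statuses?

$152.61

Canton Income Tax (Class 1): taxable = $6,690.00 − 2×$110.00 = $6,470.00
  $369.50 + 31.1% × ($6,470.00 − $3,400.00) = $369.50 + 31.1% × $3,070.00 = $1,324.27
Canton Income Tax (Class 2): taxable = $6,690.00 − 2×$110.00 = $6,470.00
  $363.50 + 23.29% × ($6,470.00 − $3,000.00) = $363.50 + 23.29% × $3,470.00 = $1,171.66
Difference: |$1,324.27 − $1,171.66| = $152.61 (higher under Class 1)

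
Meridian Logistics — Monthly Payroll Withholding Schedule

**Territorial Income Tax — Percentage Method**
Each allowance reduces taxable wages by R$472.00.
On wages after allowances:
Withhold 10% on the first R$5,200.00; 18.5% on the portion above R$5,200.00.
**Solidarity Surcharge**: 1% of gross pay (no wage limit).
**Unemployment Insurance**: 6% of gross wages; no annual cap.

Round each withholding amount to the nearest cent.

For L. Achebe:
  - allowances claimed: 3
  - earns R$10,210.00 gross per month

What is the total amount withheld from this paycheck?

R$1,899.59

Territorial Income Tax: taxable = R$10,210.00 − 3×R$472.00 = R$8,794.00
  R$520.00 + 18.5% × (R$8,794.00 − R$5,200.00) = R$520.00 + 18.5% × R$3,594.00 = R$1,184.89
Solidarity Surcharge: 1% × R$10,210.00 = R$102.10
Unemployment Insurance: 6% × R$10,210.00 = R$612.60
Total: R$1,184.89 + R$102.10 + R$612.60 = R$1,899.59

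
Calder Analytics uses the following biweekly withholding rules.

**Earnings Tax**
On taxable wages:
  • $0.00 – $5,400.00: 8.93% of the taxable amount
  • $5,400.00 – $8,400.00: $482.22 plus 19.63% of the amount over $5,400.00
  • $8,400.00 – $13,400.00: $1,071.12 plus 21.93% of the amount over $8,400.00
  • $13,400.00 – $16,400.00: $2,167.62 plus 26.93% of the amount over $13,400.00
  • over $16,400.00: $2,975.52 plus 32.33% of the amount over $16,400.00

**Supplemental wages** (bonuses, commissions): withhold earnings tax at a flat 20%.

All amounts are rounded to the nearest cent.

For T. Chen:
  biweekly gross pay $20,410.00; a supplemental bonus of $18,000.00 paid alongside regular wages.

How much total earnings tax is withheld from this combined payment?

$7,871.95

Earnings Tax: taxable = $20,410.00
  $2,975.52 + 32.33% × ($20,410.00 − $16,400.00) = $2,975.52 + 32.33% × $4,010.00 = $4,271.95
Supplemental (20% flat on bonus): 20% × $18,000.00 = $3,600.00
Total earnings tax: $4,271.95 + $3,600.00 = $7,871.95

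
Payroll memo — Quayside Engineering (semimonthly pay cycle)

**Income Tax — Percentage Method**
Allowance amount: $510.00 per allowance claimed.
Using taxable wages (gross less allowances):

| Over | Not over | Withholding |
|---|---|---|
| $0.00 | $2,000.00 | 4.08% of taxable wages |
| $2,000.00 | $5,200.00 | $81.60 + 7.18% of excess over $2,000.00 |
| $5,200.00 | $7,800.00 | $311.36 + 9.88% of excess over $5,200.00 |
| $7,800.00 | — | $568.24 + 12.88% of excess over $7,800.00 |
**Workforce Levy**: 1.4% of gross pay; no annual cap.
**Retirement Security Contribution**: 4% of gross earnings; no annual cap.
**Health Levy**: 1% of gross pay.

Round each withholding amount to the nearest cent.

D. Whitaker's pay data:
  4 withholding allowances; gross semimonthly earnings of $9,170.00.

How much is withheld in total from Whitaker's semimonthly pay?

Income Tax: taxable = $9,170.00 − 4×$510.00 = $7,130.00
  $311.36 + 9.88% × ($7,130.00 − $5,200.00) = $311.36 + 9.88% × $1,930.00 = $502.04
Workforce Levy: 1.4% × $9,170.00 = $128.38
Retirement Security Contribution: 4% × $9,170.00 = $366.80
Health Levy: 1% × $9,170.00 = $91.70
Total: $502.04 + $128.38 + $366.80 + $91.70 = $1,088.92

$1,088.92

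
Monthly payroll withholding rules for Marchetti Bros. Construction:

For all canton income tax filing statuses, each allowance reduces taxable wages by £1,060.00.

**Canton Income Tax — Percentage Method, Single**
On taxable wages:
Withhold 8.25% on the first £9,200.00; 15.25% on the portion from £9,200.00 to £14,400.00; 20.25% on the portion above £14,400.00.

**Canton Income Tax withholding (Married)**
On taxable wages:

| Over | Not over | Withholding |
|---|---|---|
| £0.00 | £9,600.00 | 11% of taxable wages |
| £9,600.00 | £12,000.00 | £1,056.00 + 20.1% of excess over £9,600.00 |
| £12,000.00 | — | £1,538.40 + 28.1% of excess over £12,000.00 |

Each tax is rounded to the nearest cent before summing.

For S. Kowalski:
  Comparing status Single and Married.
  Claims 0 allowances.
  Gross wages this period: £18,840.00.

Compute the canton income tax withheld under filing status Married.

Canton Income Tax (Married): taxable = £18,840.00
  £1,538.40 + 28.1% × (£18,840.00 − £12,000.00) = £1,538.40 + 28.1% × £6,840.00 = £3,460.44

£3,460.44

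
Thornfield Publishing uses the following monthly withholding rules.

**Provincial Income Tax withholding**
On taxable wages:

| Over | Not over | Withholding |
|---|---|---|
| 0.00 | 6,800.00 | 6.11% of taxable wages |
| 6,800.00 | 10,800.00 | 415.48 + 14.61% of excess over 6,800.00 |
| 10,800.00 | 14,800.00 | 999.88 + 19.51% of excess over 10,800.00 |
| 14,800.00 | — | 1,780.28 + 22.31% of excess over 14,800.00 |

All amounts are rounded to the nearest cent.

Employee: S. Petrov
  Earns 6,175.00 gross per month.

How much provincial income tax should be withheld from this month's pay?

Provincial Income Tax: taxable = 6,175.00
  6.11% × 6,175.00 = 377.29

377.29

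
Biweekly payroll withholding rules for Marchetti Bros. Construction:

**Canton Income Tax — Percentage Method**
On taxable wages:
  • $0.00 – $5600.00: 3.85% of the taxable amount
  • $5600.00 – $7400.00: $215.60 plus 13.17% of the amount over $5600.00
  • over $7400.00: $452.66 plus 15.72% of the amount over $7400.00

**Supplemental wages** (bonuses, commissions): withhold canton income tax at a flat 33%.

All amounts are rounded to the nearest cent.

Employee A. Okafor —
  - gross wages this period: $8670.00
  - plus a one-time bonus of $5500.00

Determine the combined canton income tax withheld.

Canton Income Tax: taxable = $8670.00
  $452.66 + 15.72% × ($8670.00 − $7400.00) = $452.66 + 15.72% × $1270.00 = $652.30
Supplemental (33% flat on bonus): 33% × $5500.00 = $1815.00
Total canton income tax: $652.30 + $1815.00 = $2467.30

$2467.30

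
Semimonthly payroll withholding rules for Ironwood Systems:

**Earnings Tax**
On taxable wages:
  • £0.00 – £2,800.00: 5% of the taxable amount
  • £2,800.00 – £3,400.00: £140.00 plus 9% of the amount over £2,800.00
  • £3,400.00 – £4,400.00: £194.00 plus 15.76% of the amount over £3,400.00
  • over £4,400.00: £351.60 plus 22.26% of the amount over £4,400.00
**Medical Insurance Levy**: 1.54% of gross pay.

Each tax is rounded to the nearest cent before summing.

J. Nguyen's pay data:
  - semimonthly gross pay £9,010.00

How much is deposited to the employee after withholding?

£7,493.46

Earnings Tax: taxable = £9,010.00
  £351.60 + 22.26% × (£9,010.00 − £4,400.00) = £351.60 + 22.26% × £4,610.00 = £1,377.79
Medical Insurance Levy: 1.54% × £9,010.00 = £138.75
Total withheld: £1,377.79 + £138.75 = £1,516.54
Net pay: £9,010.00 − £1,516.54 = £7,493.46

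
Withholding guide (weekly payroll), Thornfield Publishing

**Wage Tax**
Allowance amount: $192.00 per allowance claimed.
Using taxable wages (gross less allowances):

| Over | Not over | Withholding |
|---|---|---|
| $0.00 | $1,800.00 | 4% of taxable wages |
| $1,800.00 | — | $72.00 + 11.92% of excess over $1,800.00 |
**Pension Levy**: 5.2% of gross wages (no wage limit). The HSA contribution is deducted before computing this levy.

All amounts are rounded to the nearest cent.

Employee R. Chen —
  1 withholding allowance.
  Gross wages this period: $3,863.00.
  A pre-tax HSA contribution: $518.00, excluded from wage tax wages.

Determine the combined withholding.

Wage Tax: taxable = $3,863.00 − $518.00 − 1×$192.00 = $3,153.00
  $72.00 + 11.92% × ($3,153.00 − $1,800.00) = $72.00 + 11.92% × $1,353.00 = $233.28
Pension Levy: 5.2% × $3,345.00 = $173.94
Total: $233.28 + $173.94 = $407.22

$407.22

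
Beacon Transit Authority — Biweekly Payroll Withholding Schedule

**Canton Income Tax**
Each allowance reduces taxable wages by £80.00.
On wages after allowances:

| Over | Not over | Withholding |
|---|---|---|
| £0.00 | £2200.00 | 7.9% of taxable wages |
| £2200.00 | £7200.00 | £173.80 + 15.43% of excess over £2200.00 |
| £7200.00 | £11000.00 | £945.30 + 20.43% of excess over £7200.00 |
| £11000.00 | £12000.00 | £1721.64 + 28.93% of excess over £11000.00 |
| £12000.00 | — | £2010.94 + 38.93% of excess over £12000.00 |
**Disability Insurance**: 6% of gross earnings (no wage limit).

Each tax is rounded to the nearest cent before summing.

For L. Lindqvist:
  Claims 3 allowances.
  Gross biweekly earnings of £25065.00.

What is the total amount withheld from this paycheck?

Canton Income Tax: taxable = £25065.00 − 3×£80.00 = £24825.00
  £2010.94 + 38.93% × (£24825.00 − £12000.00) = £2010.94 + 38.93% × £12825.00 = £7003.71
Disability Insurance: 6% × £25065.00 = £1503.90
Total: £7003.71 + £1503.90 = £8507.61

£8507.61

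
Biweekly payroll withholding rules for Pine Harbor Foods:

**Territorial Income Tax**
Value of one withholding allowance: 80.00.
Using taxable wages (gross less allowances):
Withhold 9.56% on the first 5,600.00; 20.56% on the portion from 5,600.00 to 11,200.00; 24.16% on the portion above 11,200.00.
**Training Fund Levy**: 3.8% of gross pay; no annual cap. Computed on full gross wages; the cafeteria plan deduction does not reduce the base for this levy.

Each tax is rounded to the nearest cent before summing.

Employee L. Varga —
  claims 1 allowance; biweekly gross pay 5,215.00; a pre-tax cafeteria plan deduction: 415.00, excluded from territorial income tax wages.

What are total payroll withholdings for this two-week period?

649.40

Territorial Income Tax: taxable = 5,215.00 − 415.00 − 1×80.00 = 4,720.00
  9.56% × 4,720.00 = 451.23
Training Fund Levy: 3.8% × 5,215.00 = 198.17
Total: 451.23 + 198.17 = 649.40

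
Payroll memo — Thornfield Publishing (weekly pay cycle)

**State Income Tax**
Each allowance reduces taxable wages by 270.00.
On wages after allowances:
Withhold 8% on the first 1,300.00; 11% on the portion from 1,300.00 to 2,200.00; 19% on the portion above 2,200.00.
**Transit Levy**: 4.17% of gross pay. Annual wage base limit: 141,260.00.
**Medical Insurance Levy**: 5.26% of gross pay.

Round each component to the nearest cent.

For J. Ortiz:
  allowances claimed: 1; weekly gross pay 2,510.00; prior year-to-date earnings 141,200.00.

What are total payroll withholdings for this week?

State Income Tax: taxable = 2,510.00 − 1×270.00 = 2,240.00
  203.00 + 19% × (2,240.00 − 2,200.00) = 203.00 + 19% × 40.00 = 210.60
Transit Levy: cap 141,260.00 − YTD 141,200.00 = 60.00 subject; 4.17% × 60.00 = 2.50
Medical Insurance Levy: 5.26% × 2,510.00 = 132.03
Total: 210.60 + 2.50 + 132.03 = 345.13

345.13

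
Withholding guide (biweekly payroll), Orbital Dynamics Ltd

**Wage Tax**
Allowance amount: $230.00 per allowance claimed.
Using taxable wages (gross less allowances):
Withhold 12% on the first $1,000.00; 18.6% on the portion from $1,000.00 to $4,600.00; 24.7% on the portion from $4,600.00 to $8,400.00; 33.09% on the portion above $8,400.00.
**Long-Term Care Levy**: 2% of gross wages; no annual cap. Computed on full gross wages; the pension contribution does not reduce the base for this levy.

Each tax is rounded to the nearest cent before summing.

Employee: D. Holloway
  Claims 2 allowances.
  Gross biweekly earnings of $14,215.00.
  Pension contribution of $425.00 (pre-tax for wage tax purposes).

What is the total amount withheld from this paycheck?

$3,643.84

Wage Tax: taxable = $14,215.00 − $425.00 − 2×$230.00 = $13,330.00
  $1,728.20 + 33.09% × ($13,330.00 − $8,400.00) = $1,728.20 + 33.09% × $4,930.00 = $3,359.54
Long-Term Care Levy: 2% × $14,215.00 = $284.30
Total: $3,359.54 + $284.30 = $3,643.84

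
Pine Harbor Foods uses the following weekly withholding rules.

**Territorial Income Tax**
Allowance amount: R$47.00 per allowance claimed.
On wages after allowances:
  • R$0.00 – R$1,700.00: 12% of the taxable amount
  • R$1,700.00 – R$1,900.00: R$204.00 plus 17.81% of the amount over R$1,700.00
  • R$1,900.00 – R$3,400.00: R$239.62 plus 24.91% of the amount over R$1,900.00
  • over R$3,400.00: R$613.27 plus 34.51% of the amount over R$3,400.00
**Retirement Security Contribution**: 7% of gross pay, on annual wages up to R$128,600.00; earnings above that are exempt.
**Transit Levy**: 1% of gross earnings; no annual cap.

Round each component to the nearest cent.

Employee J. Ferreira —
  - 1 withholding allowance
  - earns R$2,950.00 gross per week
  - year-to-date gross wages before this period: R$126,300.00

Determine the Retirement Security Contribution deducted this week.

Retirement Security Contribution: cap R$128,600.00 − YTD R$126,300.00 = R$2,300.00 subject; 7% × R$2,300.00 = R$161.00

R$161.00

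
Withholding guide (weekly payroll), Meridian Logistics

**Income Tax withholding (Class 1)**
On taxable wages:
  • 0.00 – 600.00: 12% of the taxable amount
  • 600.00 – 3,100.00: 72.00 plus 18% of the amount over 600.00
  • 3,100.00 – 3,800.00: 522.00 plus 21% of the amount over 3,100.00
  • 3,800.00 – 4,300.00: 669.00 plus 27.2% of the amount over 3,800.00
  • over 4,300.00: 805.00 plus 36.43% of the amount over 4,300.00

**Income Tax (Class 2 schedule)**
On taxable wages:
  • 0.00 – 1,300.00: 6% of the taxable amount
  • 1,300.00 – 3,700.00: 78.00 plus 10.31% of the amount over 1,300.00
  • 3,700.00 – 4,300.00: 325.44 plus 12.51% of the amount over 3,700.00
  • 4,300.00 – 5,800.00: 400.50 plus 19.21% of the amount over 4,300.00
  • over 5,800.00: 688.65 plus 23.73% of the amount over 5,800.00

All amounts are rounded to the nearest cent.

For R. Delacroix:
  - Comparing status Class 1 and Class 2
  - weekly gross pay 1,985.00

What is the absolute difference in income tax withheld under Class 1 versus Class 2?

172.68

Income Tax (Class 1): taxable = 1,985.00
  72.00 + 18% × (1,985.00 − 600.00) = 72.00 + 18% × 1,385.00 = 321.30
Income Tax (Class 2): taxable = 1,985.00
  78.00 + 10.31% × (1,985.00 − 1,300.00) = 78.00 + 10.31% × 685.00 = 148.62
Difference: |321.30 − 148.62| = 172.68 (higher under Class 1)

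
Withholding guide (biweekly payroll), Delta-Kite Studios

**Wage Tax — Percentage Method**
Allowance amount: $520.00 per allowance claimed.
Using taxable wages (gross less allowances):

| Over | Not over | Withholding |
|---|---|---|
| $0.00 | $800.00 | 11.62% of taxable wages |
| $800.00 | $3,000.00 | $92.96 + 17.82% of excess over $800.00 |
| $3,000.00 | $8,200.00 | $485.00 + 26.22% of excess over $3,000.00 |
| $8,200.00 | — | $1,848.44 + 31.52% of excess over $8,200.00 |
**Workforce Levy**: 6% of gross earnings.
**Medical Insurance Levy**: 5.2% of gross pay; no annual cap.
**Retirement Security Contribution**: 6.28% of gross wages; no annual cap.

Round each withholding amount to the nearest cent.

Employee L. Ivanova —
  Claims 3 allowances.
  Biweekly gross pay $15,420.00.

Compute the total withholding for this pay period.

Wage Tax: taxable = $15,420.00 − 3×$520.00 = $13,860.00
  $1,848.44 + 31.52% × ($13,860.00 − $8,200.00) = $1,848.44 + 31.52% × $5,660.00 = $3,632.47
Workforce Levy: 6% × $15,420.00 = $925.20
Medical Insurance Levy: 5.2% × $15,420.00 = $801.84
Retirement Security Contribution: 6.28% × $15,420.00 = $968.38
Total: $3,632.47 + $925.20 + $801.84 + $968.38 = $6,327.89

$6,327.89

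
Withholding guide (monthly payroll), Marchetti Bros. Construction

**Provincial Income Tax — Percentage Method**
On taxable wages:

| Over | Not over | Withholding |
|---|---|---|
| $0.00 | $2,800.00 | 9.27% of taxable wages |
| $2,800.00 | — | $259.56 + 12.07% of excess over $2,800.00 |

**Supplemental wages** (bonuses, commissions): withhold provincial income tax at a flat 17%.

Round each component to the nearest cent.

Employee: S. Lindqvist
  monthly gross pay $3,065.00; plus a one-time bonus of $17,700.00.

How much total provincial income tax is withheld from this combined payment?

Provincial Income Tax: taxable = $3,065.00
  $259.56 + 12.07% × ($3,065.00 − $2,800.00) = $259.56 + 12.07% × $265.00 = $291.55
Supplemental (17% flat on bonus): 17% × $17,700.00 = $3,009.00
Total provincial income tax: $291.55 + $3,009.00 = $3,300.55

$3,300.55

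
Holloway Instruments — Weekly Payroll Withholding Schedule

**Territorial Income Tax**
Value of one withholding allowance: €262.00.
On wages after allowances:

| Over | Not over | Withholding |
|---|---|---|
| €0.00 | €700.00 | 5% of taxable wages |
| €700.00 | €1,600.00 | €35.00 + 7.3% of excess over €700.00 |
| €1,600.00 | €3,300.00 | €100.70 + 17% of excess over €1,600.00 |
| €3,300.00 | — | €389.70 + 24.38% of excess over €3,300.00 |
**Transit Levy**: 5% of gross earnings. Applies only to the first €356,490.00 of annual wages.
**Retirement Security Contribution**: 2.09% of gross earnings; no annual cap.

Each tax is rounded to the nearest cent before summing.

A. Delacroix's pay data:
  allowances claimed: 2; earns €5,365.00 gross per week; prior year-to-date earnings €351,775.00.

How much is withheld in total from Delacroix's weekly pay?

€1,113.28

Territorial Income Tax: taxable = €5,365.00 − 2×€262.00 = €4,841.00
  €389.70 + 24.38% × (€4,841.00 − €3,300.00) = €389.70 + 24.38% × €1,541.00 = €765.40
Transit Levy: cap €356,490.00 − YTD €351,775.00 = €4,715.00 subject; 5% × €4,715.00 = €235.75
Retirement Security Contribution: 2.09% × €5,365.00 = €112.13
Total: €765.40 + €235.75 + €112.13 = €1,113.28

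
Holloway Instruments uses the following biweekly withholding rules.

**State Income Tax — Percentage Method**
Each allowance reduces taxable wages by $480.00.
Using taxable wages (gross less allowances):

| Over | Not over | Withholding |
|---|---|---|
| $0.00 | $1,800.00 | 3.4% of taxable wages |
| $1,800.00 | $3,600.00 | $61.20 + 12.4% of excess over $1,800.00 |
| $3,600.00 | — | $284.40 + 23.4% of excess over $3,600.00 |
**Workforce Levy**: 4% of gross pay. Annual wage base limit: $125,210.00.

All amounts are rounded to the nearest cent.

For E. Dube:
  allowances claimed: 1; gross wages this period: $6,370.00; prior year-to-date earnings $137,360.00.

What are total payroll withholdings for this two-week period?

State Income Tax: taxable = $6,370.00 − 1×$480.00 = $5,890.00
  $284.40 + 23.4% × ($5,890.00 − $3,600.00) = $284.40 + 23.4% × $2,290.00 = $820.26
Workforce Levy: YTD $137,360.00 ≥ cap $125,210.00 → $0.00
Total: $820.26 + $0.00 = $820.26

$820.26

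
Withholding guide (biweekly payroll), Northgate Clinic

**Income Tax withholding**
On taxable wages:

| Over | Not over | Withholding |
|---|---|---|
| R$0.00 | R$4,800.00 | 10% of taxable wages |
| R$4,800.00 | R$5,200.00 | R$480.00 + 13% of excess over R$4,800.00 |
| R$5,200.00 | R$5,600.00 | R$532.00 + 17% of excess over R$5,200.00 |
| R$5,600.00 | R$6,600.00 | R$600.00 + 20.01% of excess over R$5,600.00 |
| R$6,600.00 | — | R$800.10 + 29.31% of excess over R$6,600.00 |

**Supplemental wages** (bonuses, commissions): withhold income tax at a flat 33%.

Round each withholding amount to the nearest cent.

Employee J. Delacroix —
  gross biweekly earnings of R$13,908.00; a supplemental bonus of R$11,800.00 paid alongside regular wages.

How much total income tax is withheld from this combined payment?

Income Tax: taxable = R$13,908.00
  R$800.10 + 29.31% × (R$13,908.00 − R$6,600.00) = R$800.10 + 29.31% × R$7,308.00 = R$2,942.07
Supplemental (33% flat on bonus): 33% × R$11,800.00 = R$3,894.00
Total income tax: R$2,942.07 + R$3,894.00 = R$6,836.07

R$6,836.07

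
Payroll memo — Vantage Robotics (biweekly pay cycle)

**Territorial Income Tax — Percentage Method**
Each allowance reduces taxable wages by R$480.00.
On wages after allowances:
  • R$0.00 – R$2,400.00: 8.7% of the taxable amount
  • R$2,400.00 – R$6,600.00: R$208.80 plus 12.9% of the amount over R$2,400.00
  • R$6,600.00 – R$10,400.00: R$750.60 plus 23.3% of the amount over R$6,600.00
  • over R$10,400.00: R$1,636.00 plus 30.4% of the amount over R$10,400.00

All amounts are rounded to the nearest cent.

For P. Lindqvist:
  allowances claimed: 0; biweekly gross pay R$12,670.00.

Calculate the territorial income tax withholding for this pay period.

R$2,326.08

Territorial Income Tax: taxable = R$12,670.00
  R$1,636.00 + 30.4% × (R$12,670.00 − R$10,400.00) = R$1,636.00 + 30.4% × R$2,270.00 = R$2,326.08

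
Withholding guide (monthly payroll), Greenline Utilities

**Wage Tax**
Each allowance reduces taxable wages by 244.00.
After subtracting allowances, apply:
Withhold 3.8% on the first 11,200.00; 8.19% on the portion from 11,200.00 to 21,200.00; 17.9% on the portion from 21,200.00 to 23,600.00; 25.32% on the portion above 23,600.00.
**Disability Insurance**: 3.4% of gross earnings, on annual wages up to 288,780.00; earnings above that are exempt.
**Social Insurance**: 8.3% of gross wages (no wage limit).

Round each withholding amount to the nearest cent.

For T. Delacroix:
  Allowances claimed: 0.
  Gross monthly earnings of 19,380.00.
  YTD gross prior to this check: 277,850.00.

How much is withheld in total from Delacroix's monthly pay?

Wage Tax: taxable = 19,380.00
  425.60 + 8.19% × (19,380.00 − 11,200.00) = 425.60 + 8.19% × 8,180.00 = 1,095.54
Disability Insurance: cap 288,780.00 − YTD 277,850.00 = 10,930.00 subject; 3.4% × 10,930.00 = 371.62
Social Insurance: 8.3% × 19,380.00 = 1,608.54
Total: 1,095.54 + 371.62 + 1,608.54 = 3,075.70

3,075.70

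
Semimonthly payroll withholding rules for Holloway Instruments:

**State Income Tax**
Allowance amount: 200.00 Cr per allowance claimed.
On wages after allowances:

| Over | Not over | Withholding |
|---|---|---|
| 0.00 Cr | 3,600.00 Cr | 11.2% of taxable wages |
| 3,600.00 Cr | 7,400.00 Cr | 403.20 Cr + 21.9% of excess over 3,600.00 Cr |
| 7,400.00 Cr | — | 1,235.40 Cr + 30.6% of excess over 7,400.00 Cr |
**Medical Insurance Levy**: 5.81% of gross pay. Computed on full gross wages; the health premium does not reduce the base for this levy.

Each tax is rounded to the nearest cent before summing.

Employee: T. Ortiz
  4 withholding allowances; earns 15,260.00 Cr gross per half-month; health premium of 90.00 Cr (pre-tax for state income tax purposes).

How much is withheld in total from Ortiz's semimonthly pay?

4,254.83 Cr

State Income Tax: taxable = 15,260.00 Cr − 90.00 Cr − 4×200.00 Cr = 14,370.00 Cr
  1,235.40 Cr + 30.6% × (14,370.00 Cr − 7,400.00 Cr) = 1,235.40 Cr + 30.6% × 6,970.00 Cr = 3,368.22 Cr
Medical Insurance Levy: 5.81% × 15,260.00 Cr = 886.61 Cr
Total: 3,368.22 Cr + 886.61 Cr = 4,254.83 Cr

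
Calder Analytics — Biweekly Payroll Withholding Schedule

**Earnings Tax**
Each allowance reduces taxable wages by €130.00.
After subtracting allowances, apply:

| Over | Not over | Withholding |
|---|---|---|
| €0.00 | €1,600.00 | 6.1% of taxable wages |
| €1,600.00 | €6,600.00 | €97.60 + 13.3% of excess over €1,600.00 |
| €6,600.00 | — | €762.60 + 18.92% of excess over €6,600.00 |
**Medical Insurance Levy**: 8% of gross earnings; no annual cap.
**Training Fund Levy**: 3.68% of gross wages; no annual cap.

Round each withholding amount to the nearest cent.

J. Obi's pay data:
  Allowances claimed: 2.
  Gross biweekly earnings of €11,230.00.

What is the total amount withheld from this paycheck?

€2,901.06

Earnings Tax: taxable = €11,230.00 − 2×€130.00 = €10,970.00
  €762.60 + 18.92% × (€10,970.00 − €6,600.00) = €762.60 + 18.92% × €4,370.00 = €1,589.40
Medical Insurance Levy: 8% × €11,230.00 = €898.40
Training Fund Levy: 3.68% × €11,230.00 = €413.26
Total: €1,589.40 + €898.40 + €413.26 = €2,901.06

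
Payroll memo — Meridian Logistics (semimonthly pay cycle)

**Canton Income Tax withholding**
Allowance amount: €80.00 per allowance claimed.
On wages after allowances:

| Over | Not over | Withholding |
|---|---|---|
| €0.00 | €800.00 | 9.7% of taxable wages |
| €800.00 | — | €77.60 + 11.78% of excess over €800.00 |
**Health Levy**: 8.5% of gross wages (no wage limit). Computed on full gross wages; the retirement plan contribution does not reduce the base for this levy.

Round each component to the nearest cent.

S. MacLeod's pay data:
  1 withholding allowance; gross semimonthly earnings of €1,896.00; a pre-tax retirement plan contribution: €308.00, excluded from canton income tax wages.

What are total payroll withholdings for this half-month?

€322.16

Canton Income Tax: taxable = €1,896.00 − €308.00 − 1×€80.00 = €1,508.00
  €77.60 + 11.78% × (€1,508.00 − €800.00) = €77.60 + 11.78% × €708.00 = €161.00
Health Levy: 8.5% × €1,896.00 = €161.16
Total: €161.00 + €161.16 = €322.16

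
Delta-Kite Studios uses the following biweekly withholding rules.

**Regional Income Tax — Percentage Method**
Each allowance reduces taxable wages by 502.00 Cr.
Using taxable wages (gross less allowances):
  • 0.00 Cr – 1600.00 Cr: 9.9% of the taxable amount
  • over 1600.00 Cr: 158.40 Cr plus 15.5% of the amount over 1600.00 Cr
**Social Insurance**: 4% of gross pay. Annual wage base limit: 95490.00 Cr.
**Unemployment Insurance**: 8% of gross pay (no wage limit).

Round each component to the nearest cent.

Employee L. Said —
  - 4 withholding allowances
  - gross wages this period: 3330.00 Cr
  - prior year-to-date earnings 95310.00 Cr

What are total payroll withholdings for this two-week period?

Regional Income Tax: taxable = 3330.00 Cr − 4×502.00 Cr = 1322.00 Cr
  9.9% × 1322.00 Cr = 130.88 Cr
Social Insurance: cap 95490.00 Cr − YTD 95310.00 Cr = 180.00 Cr subject; 4% × 180.00 Cr = 7.20 Cr
Unemployment Insurance: 8% × 3330.00 Cr = 266.40 Cr
Total: 130.88 Cr + 7.20 Cr + 266.40 Cr = 404.48 Cr

404.48 Cr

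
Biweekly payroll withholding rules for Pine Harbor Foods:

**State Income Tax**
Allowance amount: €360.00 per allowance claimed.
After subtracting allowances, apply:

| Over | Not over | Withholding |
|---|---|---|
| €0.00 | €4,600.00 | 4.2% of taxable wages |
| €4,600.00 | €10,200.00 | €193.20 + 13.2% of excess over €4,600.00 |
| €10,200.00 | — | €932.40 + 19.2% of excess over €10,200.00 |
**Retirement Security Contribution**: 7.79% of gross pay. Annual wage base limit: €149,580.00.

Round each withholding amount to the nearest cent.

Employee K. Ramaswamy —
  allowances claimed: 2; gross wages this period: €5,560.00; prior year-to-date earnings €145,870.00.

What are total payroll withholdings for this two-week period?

State Income Tax: taxable = €5,560.00 − 2×€360.00 = €4,840.00
  €193.20 + 13.2% × (€4,840.00 − €4,600.00) = €193.20 + 13.2% × €240.00 = €224.88
Retirement Security Contribution: cap €149,580.00 − YTD €145,870.00 = €3,710.00 subject; 7.79% × €3,710.00 = €289.01
Total: €224.88 + €289.01 = €513.89

€513.89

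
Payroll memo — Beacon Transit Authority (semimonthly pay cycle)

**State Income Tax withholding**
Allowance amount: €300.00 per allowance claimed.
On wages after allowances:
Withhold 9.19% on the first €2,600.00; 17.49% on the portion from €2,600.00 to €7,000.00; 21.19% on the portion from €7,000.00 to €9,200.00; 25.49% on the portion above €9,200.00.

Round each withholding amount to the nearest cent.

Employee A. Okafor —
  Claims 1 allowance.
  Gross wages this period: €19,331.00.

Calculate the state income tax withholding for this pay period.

€3,980.60

State Income Tax: taxable = €19,331.00 − 1×€300.00 = €19,031.00
  €1,474.68 + 25.49% × (€19,031.00 − €9,200.00) = €1,474.68 + 25.49% × €9,831.00 = €3,980.60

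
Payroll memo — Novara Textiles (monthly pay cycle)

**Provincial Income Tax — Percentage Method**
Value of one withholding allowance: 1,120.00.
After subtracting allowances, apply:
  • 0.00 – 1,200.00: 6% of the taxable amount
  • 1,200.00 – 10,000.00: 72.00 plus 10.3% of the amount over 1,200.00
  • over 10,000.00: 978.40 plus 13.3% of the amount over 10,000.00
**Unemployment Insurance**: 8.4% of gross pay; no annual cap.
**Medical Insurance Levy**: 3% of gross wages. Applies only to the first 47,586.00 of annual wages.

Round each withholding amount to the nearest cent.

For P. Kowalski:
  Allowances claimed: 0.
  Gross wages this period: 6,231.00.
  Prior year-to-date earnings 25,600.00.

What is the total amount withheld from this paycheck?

1,300.52

Provincial Income Tax: taxable = 6,231.00
  72.00 + 10.3% × (6,231.00 − 1,200.00) = 72.00 + 10.3% × 5,031.00 = 590.19
Unemployment Insurance: 8.4% × 6,231.00 = 523.40
Medical Insurance Levy: 3% × 6,231.00 = 186.93
Total: 590.19 + 523.40 + 186.93 = 1,300.52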